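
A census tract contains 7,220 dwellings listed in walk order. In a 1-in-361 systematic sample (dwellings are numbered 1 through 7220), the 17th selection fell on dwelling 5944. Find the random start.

k = 361
r = 5944 − (17−1)×361 = 5944 − 5776 = 168

168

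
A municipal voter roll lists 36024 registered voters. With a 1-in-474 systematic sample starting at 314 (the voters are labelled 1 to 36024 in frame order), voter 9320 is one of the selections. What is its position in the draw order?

20

k = 474
position = (9320 − 314)/474 + 1 = 9006/474 + 1 = 19 + 1 = 20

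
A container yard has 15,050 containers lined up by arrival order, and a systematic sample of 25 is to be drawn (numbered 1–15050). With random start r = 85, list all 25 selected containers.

k = N/n = 15050/25 = 602
container 1: 85
container 2: 85 + 602 = 687
container 3: 687 + 602 = 1289
container 4: 1289 + 602 = 1891
container 5: 1891 + 602 = 2493
container 6: 2493 + 602 = 3095
container 7: 3095 + 602 = 3697
container 8: 3697 + 602 = 4299
container 9: 4299 + 602 = 4901
container 10: 4901 + 602 = 5503
container 11: 5503 + 602 = 6105
container 12: 6105 + 602 = 6707
container 13: 6707 + 602 = 7309
container 14: 7309 + 602 = 7911
container 15: 7911 + 602 = 8513
container 16: 8513 + 602 = 9115
container 17: 9115 + 602 = 9717
container 18: 9717 + 602 = 10319
container 19: 10319 + 602 = 10921
container 20: 10921 + 602 = 11523
container 21: 11523 + 602 = 12125
container 22: 12125 + 602 = 12727
container 23: 12727 + 602 = 13329
container 24: 13329 + 602 = 13931
container 25: 13931 + 602 = 14533

85, 687, 1289, 1891, 2493, 3095, 3697, 4299, 4901, 5503, 6105, 6707, 7309, 7911, 8513, 9115, 9717, 10319, 10921, 11523, 12125, 12727, 13329, 13931, 14533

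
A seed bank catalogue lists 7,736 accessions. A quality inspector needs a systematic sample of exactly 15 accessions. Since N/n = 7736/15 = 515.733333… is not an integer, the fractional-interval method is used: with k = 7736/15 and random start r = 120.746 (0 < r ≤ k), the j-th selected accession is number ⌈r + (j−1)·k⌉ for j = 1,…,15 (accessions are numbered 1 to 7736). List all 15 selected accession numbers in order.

j=1: r + 0k = 120.746 → ⌈·⌉ = 121
j=2: r + 1k = 636.479333… → ⌈·⌉ = 637
j=3: r + 2k = 1152.212666… → ⌈·⌉ = 1153
j=4: r + 3k = 1667.946 → ⌈·⌉ = 1668
j=5: r + 4k = 2183.679333… → ⌈·⌉ = 2184
j=6: r + 5k = 2699.412666… → ⌈·⌉ = 2700
j=7: r + 6k = 3215.146 → ⌈·⌉ = 3216
j=8: r + 7k = 3730.879333… → ⌈·⌉ = 3731
j=9: r + 8k = 4246.612666… → ⌈·⌉ = 4247
j=10: r + 9k = 4762.346 → ⌈·⌉ = 4763
j=11: r + 10k = 5278.079333… → ⌈·⌉ = 5279
j=12: r + 11k = 5793.812666… → ⌈·⌉ = 5794
j=13: r + 12k = 6309.546 → ⌈·⌉ = 6310
j=14: r + 13k = 6825.279333… → ⌈·⌉ = 6826
j=15: r + 14k = 7341.012666… → ⌈·⌉ = 7342

121, 637, 1153, 1668, 2184, 2700, 3216, 3731, 4247, 4763, 5279, 5794, 6310, 6826, 7342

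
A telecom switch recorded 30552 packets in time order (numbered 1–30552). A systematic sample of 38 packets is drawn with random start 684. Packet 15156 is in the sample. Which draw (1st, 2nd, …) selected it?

19

k = 30552/38 = 804
position = (15156 − 684)/804 + 1 = 14472/804 + 1 = 18 + 1 = 19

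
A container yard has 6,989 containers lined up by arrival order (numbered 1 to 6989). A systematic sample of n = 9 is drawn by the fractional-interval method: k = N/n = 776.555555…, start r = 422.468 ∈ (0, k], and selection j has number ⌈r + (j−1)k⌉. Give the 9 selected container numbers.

423, 1200, 1976, 2753, 3529, 4306, 5082, 5859, 6635

j=1: r + 0k = 422.468 → ⌈·⌉ = 423
j=2: r + 1k = 1199.023555… → ⌈·⌉ = 1200
j=3: r + 2k = 1975.579111… → ⌈·⌉ = 1976
j=4: r + 3k = 2752.134666… → ⌈·⌉ = 2753
j=5: r + 4k = 3528.690222… → ⌈·⌉ = 3529
j=6: r + 5k = 4305.245777… → ⌈·⌉ = 4306
j=7: r + 6k = 5081.801333… → ⌈·⌉ = 5082
j=8: r + 7k = 5858.356888… → ⌈·⌉ = 5859
j=9: r + 8k = 6634.912444… → ⌈·⌉ = 6635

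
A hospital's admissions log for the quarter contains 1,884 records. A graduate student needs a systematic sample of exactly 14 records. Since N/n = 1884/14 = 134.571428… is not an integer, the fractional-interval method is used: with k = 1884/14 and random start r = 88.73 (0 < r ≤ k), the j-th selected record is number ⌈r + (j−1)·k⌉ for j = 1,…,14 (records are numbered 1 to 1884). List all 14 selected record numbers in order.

j=1: r + 0k = 88.73 → ⌈·⌉ = 89
j=2: r + 1k = 223.301428… → ⌈·⌉ = 224
j=3: r + 2k = 357.872857… → ⌈·⌉ = 358
j=4: r + 3k = 492.444285… → ⌈·⌉ = 493
j=5: r + 4k = 627.015714… → ⌈·⌉ = 628
j=6: r + 5k = 761.587142… → ⌈·⌉ = 762
j=7: r + 6k = 896.158571… → ⌈·⌉ = 897
j=8: r + 7k = 1030.73 → ⌈·⌉ = 1031
j=9: r + 8k = 1165.301428… → ⌈·⌉ = 1166
j=10: r + 9k = 1299.872857… → ⌈·⌉ = 1300
j=11: r + 10k = 1434.444285… → ⌈·⌉ = 1435
j=12: r + 11k = 1569.015714… → ⌈·⌉ = 1570
j=13: r + 12k = 1703.587142… → ⌈·⌉ = 1704
j=14: r + 13k = 1838.158571… → ⌈·⌉ = 1839

89, 224, 358, 493, 628, 762, 897, 1031, 1166, 1300, 1435, 1570, 1704, 1839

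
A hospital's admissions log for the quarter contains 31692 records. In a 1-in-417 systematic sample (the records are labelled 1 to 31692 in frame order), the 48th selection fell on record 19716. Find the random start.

k = 417
r = 19716 − (48−1)×417 = 19716 − 19599 = 117

117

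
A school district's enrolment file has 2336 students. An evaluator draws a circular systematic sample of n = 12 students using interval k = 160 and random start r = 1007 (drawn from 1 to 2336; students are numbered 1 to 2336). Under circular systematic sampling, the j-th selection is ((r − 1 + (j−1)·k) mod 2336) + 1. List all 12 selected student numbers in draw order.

1007, 1167, 1327, 1487, 1647, 1807, 1967, 2127, 2287, 111, 271, 431

Selection 1: 1007
Selection 2: 1007 + 160 = 1167
Selection 3: 1167 + 160 = 1327
Selection 4: 1327 + 160 = 1487
Selection 5: 1487 + 160 = 1647
Selection 6: 1647 + 160 = 1807
Selection 7: 1807 + 160 = 1967
Selection 8: 1967 + 160 = 2127
Selection 9: 2127 + 160 = 2287
Selection 10: 2287 + 160 = 2447 → 2447 − 2336 = 111
Selection 11: 111 + 160 = 271
Selection 12: 271 + 160 = 431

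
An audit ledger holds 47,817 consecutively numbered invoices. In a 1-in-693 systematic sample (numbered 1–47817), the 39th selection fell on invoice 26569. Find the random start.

235

k = 693
r = 26569 − (39−1)×693 = 26569 − 26334 = 235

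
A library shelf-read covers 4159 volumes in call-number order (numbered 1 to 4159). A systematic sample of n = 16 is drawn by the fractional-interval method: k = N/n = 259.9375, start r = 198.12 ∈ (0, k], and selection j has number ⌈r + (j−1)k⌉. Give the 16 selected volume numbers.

j=1: r + 0k = 198.12 → ⌈·⌉ = 199
j=2: r + 1k = 458.0575 → ⌈·⌉ = 459
j=3: r + 2k = 717.995 → ⌈·⌉ = 718
j=4: r + 3k = 977.9325 → ⌈·⌉ = 978
j=5: r + 4k = 1237.87 → ⌈·⌉ = 1238
j=6: r + 5k = 1497.8075 → ⌈·⌉ = 1498
j=7: r + 6k = 1757.745 → ⌈·⌉ = 1758
j=8: r + 7k = 2017.6825 → ⌈·⌉ = 2018
j=9: r + 8k = 2277.62 → ⌈·⌉ = 2278
j=10: r + 9k = 2537.5575 → ⌈·⌉ = 2538
j=11: r + 10k = 2797.495 → ⌈·⌉ = 2798
j=12: r + 11k = 3057.4325 → ⌈·⌉ = 3058
j=13: r + 12k = 3317.37 → ⌈·⌉ = 3318
j=14: r + 13k = 3577.3075 → ⌈·⌉ = 3578
j=15: r + 14k = 3837.245 → ⌈·⌉ = 3838
j=16: r + 15k = 4097.1825 → ⌈·⌉ = 4098

199, 459, 718, 978, 1238, 1498, 1758, 2018, 2278, 2538, 2798, 3058, 3318, 3578, 3838, 4098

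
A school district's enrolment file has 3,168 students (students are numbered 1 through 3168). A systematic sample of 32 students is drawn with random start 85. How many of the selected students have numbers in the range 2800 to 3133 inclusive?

3

k = 3168/32 = 99
First selection ≥ 2800: 85 + ⌈(2800−85)/99⌉·99 = 85 + 28×99 = 2857
Last selection ≤ 3133: 85 + ⌊(3133−85)/99⌋·99 = 85 + 30×99 = 3055
Count = 30 − 28 + 1 = 3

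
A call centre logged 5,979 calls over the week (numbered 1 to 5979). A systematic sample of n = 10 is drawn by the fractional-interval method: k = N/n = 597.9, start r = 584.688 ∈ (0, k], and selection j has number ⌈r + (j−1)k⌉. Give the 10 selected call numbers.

j=1: r + 0k = 584.688 → ⌈·⌉ = 585
j=2: r + 1k = 1182.588 → ⌈·⌉ = 1183
j=3: r + 2k = 1780.488 → ⌈·⌉ = 1781
j=4: r + 3k = 2378.388 → ⌈·⌉ = 2379
j=5: r + 4k = 2976.288 → ⌈·⌉ = 2977
j=6: r + 5k = 3574.188 → ⌈·⌉ = 3575
j=7: r + 6k = 4172.088 → ⌈·⌉ = 4173
j=8: r + 7k = 4769.988 → ⌈·⌉ = 4770
j=9: r + 8k = 5367.888 → ⌈·⌉ = 5368
j=10: r + 9k = 5965.788 → ⌈·⌉ = 5966

585, 1183, 1781, 2379, 2977, 3575, 4173, 4770, 5368, 5966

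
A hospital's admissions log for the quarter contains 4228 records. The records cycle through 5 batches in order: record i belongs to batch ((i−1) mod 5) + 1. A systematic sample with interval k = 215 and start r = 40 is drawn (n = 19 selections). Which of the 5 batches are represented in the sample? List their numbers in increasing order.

Consecutive selections differ by k = 215, so their batch numbers differ by 215 mod 5 = 0.
gcd(215, 5) = 5, so the sample visits 5/5 = 1 distinct residues mod 5.
Start 40 is batch 5; the batches hit are 5.

5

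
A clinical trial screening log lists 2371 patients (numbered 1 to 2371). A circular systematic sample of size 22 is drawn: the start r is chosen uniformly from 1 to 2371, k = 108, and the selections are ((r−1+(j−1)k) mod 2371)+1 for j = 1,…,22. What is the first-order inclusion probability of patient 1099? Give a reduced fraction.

For each position j, as r ranges over 1…2371 the j-th selection hits every patient exactly once, so patient 1099 is selected for exactly 22 of the 2371 starts.
Inclusion probability = 22/2371.

22/2371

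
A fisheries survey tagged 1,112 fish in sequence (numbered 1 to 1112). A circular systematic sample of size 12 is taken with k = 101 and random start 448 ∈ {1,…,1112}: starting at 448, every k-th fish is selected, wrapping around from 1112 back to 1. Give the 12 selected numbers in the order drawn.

448, 549, 650, 751, 852, 953, 1054, 43, 144, 245, 346, 447

Selection 1: 448
Selection 2: 448 + 101 = 549
Selection 3: 549 + 101 = 650
Selection 4: 650 + 101 = 751
Selection 5: 751 + 101 = 852
Selection 6: 852 + 101 = 953
Selection 7: 953 + 101 = 1054
Selection 8: 1054 + 101 = 1155 → 1155 − 1112 = 43
Selection 9: 43 + 101 = 144
Selection 10: 144 + 101 = 245
Selection 11: 245 + 101 = 346
Selection 12: 346 + 101 = 447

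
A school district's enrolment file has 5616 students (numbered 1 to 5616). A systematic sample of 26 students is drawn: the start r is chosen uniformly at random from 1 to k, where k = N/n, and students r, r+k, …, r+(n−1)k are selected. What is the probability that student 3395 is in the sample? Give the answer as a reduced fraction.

1/216

k = 5616/26 = 216.
Student 3395 is selected iff r ≡ 3395 (mod 216); exactly one such r in {1,…,216}.
Inclusion probability = 1/216.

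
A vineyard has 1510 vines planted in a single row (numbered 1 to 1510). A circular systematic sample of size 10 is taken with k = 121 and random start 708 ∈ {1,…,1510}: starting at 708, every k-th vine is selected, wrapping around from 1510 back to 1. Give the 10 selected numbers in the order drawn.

Selection 1: 708
Selection 2: 708 + 121 = 829
Selection 3: 829 + 121 = 950
Selection 4: 950 + 121 = 1071
Selection 5: 1071 + 121 = 1192
Selection 6: 1192 + 121 = 1313
Selection 7: 1313 + 121 = 1434
Selection 8: 1434 + 121 = 1555 → 1555 − 1510 = 45
Selection 9: 45 + 121 = 166
Selection 10: 166 + 121 = 287

708, 829, 950, 1071, 1192, 1313, 1434, 45, 166, 287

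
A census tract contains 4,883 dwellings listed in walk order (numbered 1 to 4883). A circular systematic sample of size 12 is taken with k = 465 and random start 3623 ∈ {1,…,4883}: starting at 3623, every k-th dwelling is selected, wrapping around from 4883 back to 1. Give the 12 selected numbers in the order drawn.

3623, 4088, 4553, 135, 600, 1065, 1530, 1995, 2460, 2925, 3390, 3855

Selection 1: 3623
Selection 2: 3623 + 465 = 4088
Selection 3: 4088 + 465 = 4553
Selection 4: 4553 + 465 = 5018 → 5018 − 4883 = 135
Selection 5: 135 + 465 = 600
Selection 6: 600 + 465 = 1065
Selection 7: 1065 + 465 = 1530
Selection 8: 1530 + 465 = 1995
Selection 9: 1995 + 465 = 2460
Selection 10: 2460 + 465 = 2925
Selection 11: 2925 + 465 = 3390
Selection 12: 3390 + 465 = 3855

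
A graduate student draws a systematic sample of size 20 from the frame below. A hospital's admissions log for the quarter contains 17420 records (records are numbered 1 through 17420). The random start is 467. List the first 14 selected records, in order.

k = N/n = 17420/20 = 871
record 1: 467
record 2: 467 + 871 = 1338
record 3: 1338 + 871 = 2209
record 4: 2209 + 871 = 3080
record 5: 3080 + 871 = 3951
record 6: 3951 + 871 = 4822
record 7: 4822 + 871 = 5693
record 8: 5693 + 871 = 6564
record 9: 6564 + 871 = 7435
record 10: 7435 + 871 = 8306
record 11: 8306 + 871 = 9177
record 12: 9177 + 871 = 10048
record 13: 10048 + 871 = 10919
record 14: 10919 + 871 = 11790

467, 1338, 2209, 3080, 3951, 4822, 5693, 6564, 7435, 8306, 9177, 10048, 10919, 11790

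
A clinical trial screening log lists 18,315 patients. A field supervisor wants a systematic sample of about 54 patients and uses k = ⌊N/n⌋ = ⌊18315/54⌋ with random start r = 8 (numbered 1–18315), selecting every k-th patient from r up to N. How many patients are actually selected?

55

k = ⌊18315/54⌋ = 339
Achieved size = ⌊(18315 − 8)/339⌋ + 1 = ⌊18307/339⌋ + 1 = 54 + 1 = 55
(last selection: 8 + 54×339 = 18314 ≤ 18315; next would be 18653 > 18315)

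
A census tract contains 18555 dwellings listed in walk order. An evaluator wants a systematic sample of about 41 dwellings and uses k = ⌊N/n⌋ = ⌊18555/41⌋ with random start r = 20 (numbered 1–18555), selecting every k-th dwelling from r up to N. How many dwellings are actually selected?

42

k = ⌊18555/41⌋ = 452
Achieved size = ⌊(18555 − 20)/452⌋ + 1 = ⌊18535/452⌋ + 1 = 41 + 1 = 42
(last selection: 20 + 41×452 = 18552 ≤ 18555; next would be 19004 > 18555)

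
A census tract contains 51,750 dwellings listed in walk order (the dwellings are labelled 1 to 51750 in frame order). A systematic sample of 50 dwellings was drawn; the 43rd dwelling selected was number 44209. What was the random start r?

739

k = 51750/50 = 1035
r = 44209 − (43−1)×1035 = 44209 − 43470 = 739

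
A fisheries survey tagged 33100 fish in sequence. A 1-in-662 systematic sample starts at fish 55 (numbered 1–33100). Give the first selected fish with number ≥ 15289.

15943

k = 662
Steps past start: ⌈(15289 − 55)/662⌉ = ⌈15234/662⌉ = 24
Selected fish: 55 + 24×662 = 15943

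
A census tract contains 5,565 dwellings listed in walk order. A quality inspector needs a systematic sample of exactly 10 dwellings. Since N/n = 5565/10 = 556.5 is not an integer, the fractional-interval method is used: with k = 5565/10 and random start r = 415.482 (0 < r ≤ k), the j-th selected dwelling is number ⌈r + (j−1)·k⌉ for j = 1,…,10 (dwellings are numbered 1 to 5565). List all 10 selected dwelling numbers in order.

416, 972, 1529, 2085, 2642, 3198, 3755, 4311, 4868, 5424

j=1: r + 0k = 415.482 → ⌈·⌉ = 416
j=2: r + 1k = 971.982 → ⌈·⌉ = 972
j=3: r + 2k = 1528.482 → ⌈·⌉ = 1529
j=4: r + 3k = 2084.982 → ⌈·⌉ = 2085
j=5: r + 4k = 2641.482 → ⌈·⌉ = 2642
j=6: r + 5k = 3197.982 → ⌈·⌉ = 3198
j=7: r + 6k = 3754.482 → ⌈·⌉ = 3755
j=8: r + 7k = 4310.982 → ⌈·⌉ = 4311
j=9: r + 8k = 4867.482 → ⌈·⌉ = 4868
j=10: r + 9k = 5423.982 → ⌈·⌉ = 5424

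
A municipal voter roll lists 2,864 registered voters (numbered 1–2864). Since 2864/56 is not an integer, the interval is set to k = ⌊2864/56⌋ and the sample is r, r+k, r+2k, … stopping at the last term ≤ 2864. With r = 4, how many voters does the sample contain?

57

k = ⌊2864/56⌋ = 51
Achieved size = ⌊(2864 − 4)/51⌋ + 1 = ⌊2860/51⌋ + 1 = 56 + 1 = 57
(last selection: 4 + 56×51 = 2860 ≤ 2864; next would be 2911 > 2864)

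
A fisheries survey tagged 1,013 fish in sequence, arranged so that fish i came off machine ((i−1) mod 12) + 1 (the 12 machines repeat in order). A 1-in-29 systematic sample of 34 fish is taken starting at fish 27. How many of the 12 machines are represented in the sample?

Consecutive selections differ by k = 29, so their machine numbers differ by 29 mod 12 = 5.
gcd(29, 12) = 1, so the sample visits 12/1 = 12 distinct residues mod 12.
Start 27 is machine 3; the machines hit are 1, 2, 3, 4, 5, 6, 7, 8, 9, 10, 11, 12.

12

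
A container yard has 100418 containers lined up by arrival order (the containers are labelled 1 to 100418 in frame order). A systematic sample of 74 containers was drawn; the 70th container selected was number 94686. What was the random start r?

1053

k = 100418/74 = 1357
r = 94686 − (70−1)×1357 = 94686 − 93633 = 1053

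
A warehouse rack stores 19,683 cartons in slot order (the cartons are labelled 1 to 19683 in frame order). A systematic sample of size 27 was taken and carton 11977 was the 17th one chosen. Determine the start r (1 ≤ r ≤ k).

313

k = 19683/27 = 729
r = 11977 − (17−1)×729 = 11977 − 11664 = 313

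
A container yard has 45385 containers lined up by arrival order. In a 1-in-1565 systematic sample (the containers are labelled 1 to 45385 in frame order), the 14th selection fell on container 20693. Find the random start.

348

k = 1565
r = 20693 − (14−1)×1565 = 20693 − 20345 = 348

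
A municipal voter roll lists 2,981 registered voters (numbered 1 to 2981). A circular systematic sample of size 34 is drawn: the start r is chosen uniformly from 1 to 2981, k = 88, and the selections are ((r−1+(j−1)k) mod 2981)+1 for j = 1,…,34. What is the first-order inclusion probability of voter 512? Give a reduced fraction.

34/2981

For each position j, as r ranges over 1…2981 the j-th selection hits every voter exactly once, so voter 512 is selected for exactly 34 of the 2981 starts.
Inclusion probability = 34/2981.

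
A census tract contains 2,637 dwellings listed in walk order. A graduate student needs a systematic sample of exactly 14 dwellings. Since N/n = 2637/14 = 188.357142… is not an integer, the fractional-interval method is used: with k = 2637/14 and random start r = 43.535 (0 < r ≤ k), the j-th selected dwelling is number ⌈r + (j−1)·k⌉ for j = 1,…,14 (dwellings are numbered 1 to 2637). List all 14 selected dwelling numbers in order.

j=1: r + 0k = 43.535 → ⌈·⌉ = 44
j=2: r + 1k = 231.892142… → ⌈·⌉ = 232
j=3: r + 2k = 420.249285… → ⌈·⌉ = 421
j=4: r + 3k = 608.606428… → ⌈·⌉ = 609
j=5: r + 4k = 796.963571… → ⌈·⌉ = 797
j=6: r + 5k = 985.320714… → ⌈·⌉ = 986
j=7: r + 6k = 1173.677857… → ⌈·⌉ = 1174
j=8: r + 7k = 1362.035 → ⌈·⌉ = 1363
j=9: r + 8k = 1550.392142… → ⌈·⌉ = 1551
j=10: r + 9k = 1738.749285… → ⌈·⌉ = 1739
j=11: r + 10k = 1927.106428… → ⌈·⌉ = 1928
j=12: r + 11k = 2115.463571… → ⌈·⌉ = 2116
j=13: r + 12k = 2303.820714… → ⌈·⌉ = 2304
j=14: r + 13k = 2492.177857… → ⌈·⌉ = 2493

44, 232, 421, 609, 797, 986, 1174, 1363, 1551, 1739, 1928, 2116, 2304, 2493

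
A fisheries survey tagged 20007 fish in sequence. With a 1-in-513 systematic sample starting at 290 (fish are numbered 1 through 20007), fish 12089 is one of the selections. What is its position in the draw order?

k = 513
position = (12089 − 290)/513 + 1 = 11799/513 + 1 = 23 + 1 = 24

24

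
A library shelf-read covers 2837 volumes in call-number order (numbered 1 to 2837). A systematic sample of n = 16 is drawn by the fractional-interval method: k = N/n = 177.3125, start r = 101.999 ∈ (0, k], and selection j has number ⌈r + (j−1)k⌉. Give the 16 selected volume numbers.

j=1: r + 0k = 101.999 → ⌈·⌉ = 102
j=2: r + 1k = 279.3115 → ⌈·⌉ = 280
j=3: r + 2k = 456.624 → ⌈·⌉ = 457
j=4: r + 3k = 633.9365 → ⌈·⌉ = 634
j=5: r + 4k = 811.249 → ⌈·⌉ = 812
j=6: r + 5k = 988.5615 → ⌈·⌉ = 989
j=7: r + 6k = 1165.874 → ⌈·⌉ = 1166
j=8: r + 7k = 1343.1865 → ⌈·⌉ = 1344
j=9: r + 8k = 1520.499 → ⌈·⌉ = 1521
j=10: r + 9k = 1697.8115 → ⌈·⌉ = 1698
j=11: r + 10k = 1875.124 → ⌈·⌉ = 1876
j=12: r + 11k = 2052.4365 → ⌈·⌉ = 2053
j=13: r + 12k = 2229.749 → ⌈·⌉ = 2230
j=14: r + 13k = 2407.0615 → ⌈·⌉ = 2408
j=15: r + 14k = 2584.374 → ⌈·⌉ = 2585
j=16: r + 15k = 2761.6865 → ⌈·⌉ = 2762

102, 280, 457, 634, 812, 989, 1166, 1344, 1521, 1698, 1876, 2053, 2230, 2408, 2585, 2762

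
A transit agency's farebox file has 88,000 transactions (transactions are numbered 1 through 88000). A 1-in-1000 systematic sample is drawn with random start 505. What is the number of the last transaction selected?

87505

k = 1000
88th selection = r + (88−1)·k = 505 + 87×1000 = 505 + 87000 = 87505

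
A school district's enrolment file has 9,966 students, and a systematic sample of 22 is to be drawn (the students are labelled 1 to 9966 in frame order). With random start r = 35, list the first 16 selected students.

35, 488, 941, 1394, 1847, 2300, 2753, 3206, 3659, 4112, 4565, 5018, 5471, 5924, 6377, 6830

k = N/n = 9966/22 = 453
student 1: 35
student 2: 35 + 453 = 488
student 3: 488 + 453 = 941
student 4: 941 + 453 = 1394
student 5: 1394 + 453 = 1847
student 6: 1847 + 453 = 2300
student 7: 2300 + 453 = 2753
student 8: 2753 + 453 = 3206
student 9: 3206 + 453 = 3659
student 10: 3659 + 453 = 4112
student 11: 4112 + 453 = 4565
student 12: 4565 + 453 = 5018
student 13: 5018 + 453 = 5471
student 14: 5471 + 453 = 5924
student 15: 5924 + 453 = 6377
student 16: 6377 + 453 = 6830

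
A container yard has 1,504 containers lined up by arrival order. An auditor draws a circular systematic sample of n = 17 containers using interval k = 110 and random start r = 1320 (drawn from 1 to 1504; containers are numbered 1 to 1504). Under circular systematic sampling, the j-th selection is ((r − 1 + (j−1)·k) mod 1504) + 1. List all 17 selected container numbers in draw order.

1320, 1430, 36, 146, 256, 366, 476, 586, 696, 806, 916, 1026, 1136, 1246, 1356, 1466, 72

Selection 1: 1320
Selection 2: 1320 + 110 = 1430
Selection 3: 1430 + 110 = 1540 → 1540 − 1504 = 36
Selection 4: 36 + 110 = 146
Selection 5: 146 + 110 = 256
Selection 6: 256 + 110 = 366
Selection 7: 366 + 110 = 476
Selection 8: 476 + 110 = 586
Selection 9: 586 + 110 = 696
Selection 10: 696 + 110 = 806
Selection 11: 806 + 110 = 916
Selection 12: 916 + 110 = 1026
Selection 13: 1026 + 110 = 1136
Selection 14: 1136 + 110 = 1246
Selection 15: 1246 + 110 = 1356
Selection 16: 1356 + 110 = 1466
Selection 17: 1466 + 110 = 1576 → 1576 − 1504 = 72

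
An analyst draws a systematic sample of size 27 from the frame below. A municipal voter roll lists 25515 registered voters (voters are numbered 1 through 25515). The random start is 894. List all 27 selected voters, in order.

k = N/n = 25515/27 = 945
voter 1: 894
voter 2: 894 + 945 = 1839
voter 3: 1839 + 945 = 2784
voter 4: 2784 + 945 = 3729
voter 5: 3729 + 945 = 4674
voter 6: 4674 + 945 = 5619
voter 7: 5619 + 945 = 6564
voter 8: 6564 + 945 = 7509
voter 9: 7509 + 945 = 8454
voter 10: 8454 + 945 = 9399
voter 11: 9399 + 945 = 10344
voter 12: 10344 + 945 = 11289
voter 13: 11289 + 945 = 12234
voter 14: 12234 + 945 = 13179
voter 15: 13179 + 945 = 14124
voter 16: 14124 + 945 = 15069
voter 17: 15069 + 945 = 16014
voter 18: 16014 + 945 = 16959
voter 19: 16959 + 945 = 17904
voter 20: 17904 + 945 = 18849
voter 21: 18849 + 945 = 19794
voter 22: 19794 + 945 = 20739
voter 23: 20739 + 945 = 21684
voter 24: 21684 + 945 = 22629
voter 25: 22629 + 945 = 23574
voter 26: 23574 + 945 = 24519
voter 27: 24519 + 945 = 25464

894, 1839, 2784, 3729, 4674, 5619, 6564, 7509, 8454, 9399, 10344, 11289, 12234, 13179, 14124, 15069, 16014, 16959, 17904, 18849, 19794, 20739, 21684, 22629, 23574, 24519, 25464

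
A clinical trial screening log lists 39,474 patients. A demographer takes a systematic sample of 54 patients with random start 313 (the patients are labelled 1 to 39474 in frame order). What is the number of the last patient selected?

39056

k = 39474/54 = 731
54th selection = r + (54−1)·k = 313 + 53×731 = 313 + 38743 = 39056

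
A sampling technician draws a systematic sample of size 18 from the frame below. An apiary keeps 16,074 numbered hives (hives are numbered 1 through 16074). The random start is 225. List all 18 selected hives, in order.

225, 1118, 2011, 2904, 3797, 4690, 5583, 6476, 7369, 8262, 9155, 10048, 10941, 11834, 12727, 13620, 14513, 15406

k = N/n = 16074/18 = 893
hive 1: 225
hive 2: 225 + 893 = 1118
hive 3: 1118 + 893 = 2011
hive 4: 2011 + 893 = 2904
hive 5: 2904 + 893 = 3797
hive 6: 3797 + 893 = 4690
hive 7: 4690 + 893 = 5583
hive 8: 5583 + 893 = 6476
hive 9: 6476 + 893 = 7369
hive 10: 7369 + 893 = 8262
hive 11: 8262 + 893 = 9155
hive 12: 9155 + 893 = 10048
hive 13: 10048 + 893 = 10941
hive 14: 10941 + 893 = 11834
hive 15: 11834 + 893 = 12727
hive 16: 12727 + 893 = 13620
hive 17: 13620 + 893 = 14513
hive 18: 14513 + 893 = 15406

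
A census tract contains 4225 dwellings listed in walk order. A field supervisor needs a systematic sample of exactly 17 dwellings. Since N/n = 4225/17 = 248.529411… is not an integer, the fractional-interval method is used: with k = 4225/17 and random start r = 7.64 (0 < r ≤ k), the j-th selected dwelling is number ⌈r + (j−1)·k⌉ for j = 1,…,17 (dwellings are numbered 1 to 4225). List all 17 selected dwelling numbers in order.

j=1: r + 0k = 7.64 → ⌈·⌉ = 8
j=2: r + 1k = 256.169411… → ⌈·⌉ = 257
j=3: r + 2k = 504.698823… → ⌈·⌉ = 505
j=4: r + 3k = 753.228235… → ⌈·⌉ = 754
j=5: r + 4k = 1001.757647… → ⌈·⌉ = 1002
j=6: r + 5k = 1250.287058… → ⌈·⌉ = 1251
j=7: r + 6k = 1498.816470… → ⌈·⌉ = 1499
j=8: r + 7k = 1747.345882… → ⌈·⌉ = 1748
j=9: r + 8k = 1995.875294… → ⌈·⌉ = 1996
j=10: r + 9k = 2244.404705… → ⌈·⌉ = 2245
j=11: r + 10k = 2492.934117… → ⌈·⌉ = 2493
j=12: r + 11k = 2741.463529… → ⌈·⌉ = 2742
j=13: r + 12k = 2989.992941… → ⌈·⌉ = 2990
j=14: r + 13k = 3238.522352… → ⌈·⌉ = 3239
j=15: r + 14k = 3487.051764… → ⌈·⌉ = 3488
j=16: r + 15k = 3735.581176… → ⌈·⌉ = 3736
j=17: r + 16k = 3984.110588… → ⌈·⌉ = 3985

8, 257, 505, 754, 1002, 1251, 1499, 1748, 1996, 2245, 2493, 2742, 2990, 3239, 3488, 3736, 3985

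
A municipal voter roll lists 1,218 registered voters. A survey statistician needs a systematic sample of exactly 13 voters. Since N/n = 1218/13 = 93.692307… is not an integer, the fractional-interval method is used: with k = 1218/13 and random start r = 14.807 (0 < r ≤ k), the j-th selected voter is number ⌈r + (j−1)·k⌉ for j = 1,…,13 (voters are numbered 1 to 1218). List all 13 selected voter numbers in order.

j=1: r + 0k = 14.807 → ⌈·⌉ = 15
j=2: r + 1k = 108.499307… → ⌈·⌉ = 109
j=3: r + 2k = 202.191615… → ⌈·⌉ = 203
j=4: r + 3k = 295.883923… → ⌈·⌉ = 296
j=5: r + 4k = 389.576230… → ⌈·⌉ = 390
j=6: r + 5k = 483.268538… → ⌈·⌉ = 484
j=7: r + 6k = 576.960846… → ⌈·⌉ = 577
j=8: r + 7k = 670.653153… → ⌈·⌉ = 671
j=9: r + 8k = 764.345461… → ⌈·⌉ = 765
j=10: r + 9k = 858.037769… → ⌈·⌉ = 859
j=11: r + 10k = 951.730076… → ⌈·⌉ = 952
j=12: r + 11k = 1045.422384… → ⌈·⌉ = 1046
j=13: r + 12k = 1139.114692… → ⌈·⌉ = 1140

15, 109, 203, 296, 390, 484, 577, 671, 765, 859, 952, 1046, 1140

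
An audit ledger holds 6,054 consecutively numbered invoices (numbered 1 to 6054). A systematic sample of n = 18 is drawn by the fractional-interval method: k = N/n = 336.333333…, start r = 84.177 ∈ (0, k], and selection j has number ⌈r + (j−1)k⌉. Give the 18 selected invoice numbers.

85, 421, 757, 1094, 1430, 1766, 2103, 2439, 2775, 3112, 3448, 3784, 4121, 4457, 4793, 5130, 5466, 5802

j=1: r + 0k = 84.177 → ⌈·⌉ = 85
j=2: r + 1k = 420.510333… → ⌈·⌉ = 421
j=3: r + 2k = 756.843666… → ⌈·⌉ = 757
j=4: r + 3k = 1093.177 → ⌈·⌉ = 1094
j=5: r + 4k = 1429.510333… → ⌈·⌉ = 1430
j=6: r + 5k = 1765.843666… → ⌈·⌉ = 1766
j=7: r + 6k = 2102.177 → ⌈·⌉ = 2103
j=8: r + 7k = 2438.510333… → ⌈·⌉ = 2439
j=9: r + 8k = 2774.843666… → ⌈·⌉ = 2775
j=10: r + 9k = 3111.177 → ⌈·⌉ = 3112
j=11: r + 10k = 3447.510333… → ⌈·⌉ = 3448
j=12: r + 11k = 3783.843666… → ⌈·⌉ = 3784
j=13: r + 12k = 4120.177 → ⌈·⌉ = 4121
j=14: r + 13k = 4456.510333… → ⌈·⌉ = 4457
j=15: r + 14k = 4792.843666… → ⌈·⌉ = 4793
j=16: r + 15k = 5129.177 → ⌈·⌉ = 5130
j=17: r + 16k = 5465.510333… → ⌈·⌉ = 5466
j=18: r + 17k = 5801.843666… → ⌈·⌉ = 5802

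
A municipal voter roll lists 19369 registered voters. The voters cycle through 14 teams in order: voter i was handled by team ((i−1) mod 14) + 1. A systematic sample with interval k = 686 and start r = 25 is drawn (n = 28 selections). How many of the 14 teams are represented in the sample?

1

Consecutive selections differ by k = 686, so their team numbers differ by 686 mod 14 = 0.
gcd(686, 14) = 14, so the sample visits 14/14 = 1 distinct residues mod 14.
Start 25 is team 11; the teams hit are 11.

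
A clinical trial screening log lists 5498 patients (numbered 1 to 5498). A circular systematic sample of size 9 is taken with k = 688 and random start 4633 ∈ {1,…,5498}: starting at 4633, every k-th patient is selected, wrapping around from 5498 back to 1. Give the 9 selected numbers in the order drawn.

Selection 1: 4633
Selection 2: 4633 + 688 = 5321
Selection 3: 5321 + 688 = 6009 → 6009 − 5498 = 511
Selection 4: 511 + 688 = 1199
Selection 5: 1199 + 688 = 1887
Selection 6: 1887 + 688 = 2575
Selection 7: 2575 + 688 = 3263
Selection 8: 3263 + 688 = 3951
Selection 9: 3951 + 688 = 4639

4633, 5321, 511, 1199, 1887, 2575, 3263, 3951, 4639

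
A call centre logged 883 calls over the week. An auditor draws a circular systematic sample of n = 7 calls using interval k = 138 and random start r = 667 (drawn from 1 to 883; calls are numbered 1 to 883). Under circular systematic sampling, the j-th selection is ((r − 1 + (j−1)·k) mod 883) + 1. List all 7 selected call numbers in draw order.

Selection 1: 667
Selection 2: 667 + 138 = 805
Selection 3: 805 + 138 = 943 → 943 − 883 = 60
Selection 4: 60 + 138 = 198
Selection 5: 198 + 138 = 336
Selection 6: 336 + 138 = 474
Selection 7: 474 + 138 = 612

667, 805, 60, 198, 336, 474, 612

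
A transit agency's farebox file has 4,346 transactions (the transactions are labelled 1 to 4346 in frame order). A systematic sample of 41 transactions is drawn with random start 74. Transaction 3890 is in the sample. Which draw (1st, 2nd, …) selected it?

37

k = 4346/41 = 106
position = (3890 − 74)/106 + 1 = 3816/106 + 1 = 36 + 1 = 37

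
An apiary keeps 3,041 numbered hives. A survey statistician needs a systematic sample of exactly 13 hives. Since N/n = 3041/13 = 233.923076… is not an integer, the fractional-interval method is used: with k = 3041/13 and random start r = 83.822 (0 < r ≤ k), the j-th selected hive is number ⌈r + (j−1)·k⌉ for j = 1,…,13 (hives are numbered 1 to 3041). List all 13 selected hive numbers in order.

84, 318, 552, 786, 1020, 1254, 1488, 1722, 1956, 2190, 2424, 2657, 2891

j=1: r + 0k = 83.822 → ⌈·⌉ = 84
j=2: r + 1k = 317.745076… → ⌈·⌉ = 318
j=3: r + 2k = 551.668153… → ⌈·⌉ = 552
j=4: r + 3k = 785.591230… → ⌈·⌉ = 786
j=5: r + 4k = 1019.514307… → ⌈·⌉ = 1020
j=6: r + 5k = 1253.437384… → ⌈·⌉ = 1254
j=7: r + 6k = 1487.360461… → ⌈·⌉ = 1488
j=8: r + 7k = 1721.283538… → ⌈·⌉ = 1722
j=9: r + 8k = 1955.206615… → ⌈·⌉ = 1956
j=10: r + 9k = 2189.129692… → ⌈·⌉ = 2190
j=11: r + 10k = 2423.052769… → ⌈·⌉ = 2424
j=12: r + 11k = 2656.975846… → ⌈·⌉ = 2657
j=13: r + 12k = 2890.898923… → ⌈·⌉ = 2891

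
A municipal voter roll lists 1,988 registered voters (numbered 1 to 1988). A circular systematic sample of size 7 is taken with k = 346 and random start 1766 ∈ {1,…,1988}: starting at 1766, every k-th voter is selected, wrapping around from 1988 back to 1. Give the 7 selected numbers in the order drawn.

1766, 124, 470, 816, 1162, 1508, 1854

Selection 1: 1766
Selection 2: 1766 + 346 = 2112 → 2112 − 1988 = 124
Selection 3: 124 + 346 = 470
Selection 4: 470 + 346 = 816
Selection 5: 816 + 346 = 1162
Selection 6: 1162 + 346 = 1508
Selection 7: 1508 + 346 = 1854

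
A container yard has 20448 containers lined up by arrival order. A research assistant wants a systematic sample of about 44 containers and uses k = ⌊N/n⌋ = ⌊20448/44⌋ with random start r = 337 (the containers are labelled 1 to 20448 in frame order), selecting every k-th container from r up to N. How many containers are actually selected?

k = ⌊20448/44⌋ = 464
Achieved size = ⌊(20448 − 337)/464⌋ + 1 = ⌊20111/464⌋ + 1 = 43 + 1 = 44
(last selection: 337 + 43×464 = 20289 ≤ 20448; next would be 20753 > 20448)

44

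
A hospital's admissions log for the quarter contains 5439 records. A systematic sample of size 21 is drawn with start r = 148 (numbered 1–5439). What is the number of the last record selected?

5328

k = 5439/21 = 259
21st selection = r + (21−1)·k = 148 + 20×259 = 148 + 5180 = 5328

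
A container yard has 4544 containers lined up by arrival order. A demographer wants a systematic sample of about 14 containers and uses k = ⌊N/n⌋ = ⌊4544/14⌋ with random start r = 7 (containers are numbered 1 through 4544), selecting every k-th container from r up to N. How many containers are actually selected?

15

k = ⌊4544/14⌋ = 324
Achieved size = ⌊(4544 − 7)/324⌋ + 1 = ⌊4537/324⌋ + 1 = 14 + 1 = 15
(last selection: 7 + 14×324 = 4543 ≤ 4544; next would be 4867 > 4544)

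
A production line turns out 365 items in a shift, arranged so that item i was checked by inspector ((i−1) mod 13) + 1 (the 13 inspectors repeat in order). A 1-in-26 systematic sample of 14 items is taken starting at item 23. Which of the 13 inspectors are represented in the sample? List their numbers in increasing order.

Consecutive selections differ by k = 26, so their inspector numbers differ by 26 mod 13 = 0.
gcd(26, 13) = 13, so the sample visits 13/13 = 1 distinct residues mod 13.
Start 23 is inspector 10; the inspectors hit are 10.

10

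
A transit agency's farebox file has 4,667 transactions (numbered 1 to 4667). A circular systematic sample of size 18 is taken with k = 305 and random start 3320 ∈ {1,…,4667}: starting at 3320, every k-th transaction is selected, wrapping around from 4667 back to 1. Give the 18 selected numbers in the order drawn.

Selection 1: 3320
Selection 2: 3320 + 305 = 3625
Selection 3: 3625 + 305 = 3930
Selection 4: 3930 + 305 = 4235
Selection 5: 4235 + 305 = 4540
Selection 6: 4540 + 305 = 4845 → 4845 − 4667 = 178
Selection 7: 178 + 305 = 483
Selection 8: 483 + 305 = 788
Selection 9: 788 + 305 = 1093
Selection 10: 1093 + 305 = 1398
Selection 11: 1398 + 305 = 1703
Selection 12: 1703 + 305 = 2008
Selection 13: 2008 + 305 = 2313
Selection 14: 2313 + 305 = 2618
Selection 15: 2618 + 305 = 2923
Selection 16: 2923 + 305 = 3228
Selection 17: 3228 + 305 = 3533
Selection 18: 3533 + 305 = 3838

3320, 3625, 3930, 4235, 4540, 178, 483, 788, 1093, 1398, 1703, 2008, 2313, 2618, 2923, 3228, 3533, 3838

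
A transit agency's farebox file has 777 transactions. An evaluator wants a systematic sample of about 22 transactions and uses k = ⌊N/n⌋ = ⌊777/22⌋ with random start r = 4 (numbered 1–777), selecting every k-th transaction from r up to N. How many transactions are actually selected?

23

k = ⌊777/22⌋ = 35
Achieved size = ⌊(777 − 4)/35⌋ + 1 = ⌊773/35⌋ + 1 = 22 + 1 = 23
(last selection: 4 + 22×35 = 774 ≤ 777; next would be 809 > 777)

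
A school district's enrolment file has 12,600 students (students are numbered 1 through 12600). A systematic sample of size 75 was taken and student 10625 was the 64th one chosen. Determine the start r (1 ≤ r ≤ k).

k = 12600/75 = 168
r = 10625 − (64−1)×168 = 10625 − 10584 = 41

41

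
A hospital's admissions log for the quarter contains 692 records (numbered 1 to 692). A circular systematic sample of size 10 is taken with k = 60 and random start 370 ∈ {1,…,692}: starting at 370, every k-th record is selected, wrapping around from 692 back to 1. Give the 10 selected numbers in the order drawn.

370, 430, 490, 550, 610, 670, 38, 98, 158, 218

Selection 1: 370
Selection 2: 370 + 60 = 430
Selection 3: 430 + 60 = 490
Selection 4: 490 + 60 = 550
Selection 5: 550 + 60 = 610
Selection 6: 610 + 60 = 670
Selection 7: 670 + 60 = 730 → 730 − 692 = 38
Selection 8: 38 + 60 = 98
Selection 9: 98 + 60 = 158
Selection 10: 158 + 60 = 218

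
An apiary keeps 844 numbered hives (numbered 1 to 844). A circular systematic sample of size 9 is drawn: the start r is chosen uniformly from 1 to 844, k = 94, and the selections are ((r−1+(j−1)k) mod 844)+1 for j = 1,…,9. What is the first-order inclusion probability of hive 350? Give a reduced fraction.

9/844

For each position j, as r ranges over 1…844 the j-th selection hits every hive exactly once, so hive 350 is selected for exactly 9 of the 844 starts.
Inclusion probability = 9/844.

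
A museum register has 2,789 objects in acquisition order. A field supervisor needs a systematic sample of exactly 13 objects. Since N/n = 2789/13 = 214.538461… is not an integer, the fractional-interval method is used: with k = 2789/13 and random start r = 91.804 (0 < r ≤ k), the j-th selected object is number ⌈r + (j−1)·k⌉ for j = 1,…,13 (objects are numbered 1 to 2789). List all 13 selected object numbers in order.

92, 307, 521, 736, 950, 1165, 1380, 1594, 1809, 2023, 2238, 2452, 2667

j=1: r + 0k = 91.804 → ⌈·⌉ = 92
j=2: r + 1k = 306.342461… → ⌈·⌉ = 307
j=3: r + 2k = 520.880923… → ⌈·⌉ = 521
j=4: r + 3k = 735.419384… → ⌈·⌉ = 736
j=5: r + 4k = 949.957846… → ⌈·⌉ = 950
j=6: r + 5k = 1164.496307… → ⌈·⌉ = 1165
j=7: r + 6k = 1379.034769… → ⌈·⌉ = 1380
j=8: r + 7k = 1593.573230… → ⌈·⌉ = 1594
j=9: r + 8k = 1808.111692… → ⌈·⌉ = 1809
j=10: r + 9k = 2022.650153… → ⌈·⌉ = 2023
j=11: r + 10k = 2237.188615… → ⌈·⌉ = 2238
j=12: r + 11k = 2451.727076… → ⌈·⌉ = 2452
j=13: r + 12k = 2666.265538… → ⌈·⌉ = 2667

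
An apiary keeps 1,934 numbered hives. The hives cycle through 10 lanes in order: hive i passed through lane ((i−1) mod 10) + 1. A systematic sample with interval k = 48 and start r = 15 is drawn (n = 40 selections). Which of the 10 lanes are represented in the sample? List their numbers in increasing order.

1, 3, 5, 7, 9

Consecutive selections differ by k = 48, so their lane numbers differ by 48 mod 10 = 8.
gcd(48, 10) = 2, so the sample visits 10/2 = 5 distinct residues mod 10.
Start 15 is lane 5; the lanes hit are 1, 3, 5, 7, 9.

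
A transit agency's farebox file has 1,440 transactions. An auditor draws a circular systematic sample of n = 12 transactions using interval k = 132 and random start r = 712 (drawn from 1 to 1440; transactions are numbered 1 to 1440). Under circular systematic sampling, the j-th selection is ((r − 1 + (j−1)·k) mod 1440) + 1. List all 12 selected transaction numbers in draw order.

712, 844, 976, 1108, 1240, 1372, 64, 196, 328, 460, 592, 724

Selection 1: 712
Selection 2: 712 + 132 = 844
Selection 3: 844 + 132 = 976
Selection 4: 976 + 132 = 1108
Selection 5: 1108 + 132 = 1240
Selection 6: 1240 + 132 = 1372
Selection 7: 1372 + 132 = 1504 → 1504 − 1440 = 64
Selection 8: 64 + 132 = 196
Selection 9: 196 + 132 = 328
Selection 10: 328 + 132 = 460
Selection 11: 460 + 132 = 592
Selection 12: 592 + 132 = 724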